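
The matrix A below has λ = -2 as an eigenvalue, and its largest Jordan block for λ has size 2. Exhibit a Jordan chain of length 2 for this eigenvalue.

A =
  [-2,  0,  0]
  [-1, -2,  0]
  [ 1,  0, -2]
A Jordan chain for λ = -2 of length 2:
v_1 = (0, -1, 1)ᵀ
v_2 = (1, 0, 0)ᵀ

Let N = A − (-2)·I. We want v_2 with N^2 v_2 = 0 but N^1 v_2 ≠ 0; then v_{j-1} := N · v_j for j = 2, …, 2.

Pick v_2 = (1, 0, 0)ᵀ.
Then v_1 = N · v_2 = (0, -1, 1)ᵀ.

Sanity check: (A − (-2)·I) v_1 = (0, 0, 0)ᵀ = 0. ✓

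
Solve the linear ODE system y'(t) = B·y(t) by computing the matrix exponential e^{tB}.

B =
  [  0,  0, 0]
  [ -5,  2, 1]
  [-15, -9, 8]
e^{tB} =
  [1, 0, 0]
  [1 - exp(5*t), -3*t*exp(5*t) + exp(5*t), t*exp(5*t)]
  [3 - 3*exp(5*t), -9*t*exp(5*t), 3*t*exp(5*t) + exp(5*t)]

Strategy: write B = P · J · P⁻¹ where J is a Jordan canonical form, so e^{tB} = P · e^{tJ} · P⁻¹, and e^{tJ} can be computed block-by-block.

B has Jordan form
J =
  [0, 0, 0]
  [0, 5, 1]
  [0, 0, 5]
(up to reordering of blocks).

Per-block formulas:
  For a 1×1 block at λ = 0: exp(t · [0]) = [e^(0t)].
  For a 2×2 Jordan block J_2(5): exp(t · J_2(5)) = e^(5t)·(I + t·N), where N is the 2×2 nilpotent shift.

After assembling e^{tJ} and conjugating by P, we get:

e^{tB} =
  [1, 0, 0]
  [1 - exp(5*t), -3*t*exp(5*t) + exp(5*t), t*exp(5*t)]
  [3 - 3*exp(5*t), -9*t*exp(5*t), 3*t*exp(5*t) + exp(5*t)]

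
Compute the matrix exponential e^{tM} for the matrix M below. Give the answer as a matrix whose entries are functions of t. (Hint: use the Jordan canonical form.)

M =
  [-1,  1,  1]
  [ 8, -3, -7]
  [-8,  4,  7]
e^{tM} =
  [2*t^2*exp(t) - 2*t*exp(t) + exp(t), -t^2*exp(t) + t*exp(t), -3*t^2*exp(t)/2 + t*exp(t)]
  [4*t^2*exp(t) + 8*t*exp(t), -2*t^2*exp(t) - 4*t*exp(t) + exp(t), -3*t^2*exp(t) - 7*t*exp(t)]
  [-8*t*exp(t), 4*t*exp(t), 6*t*exp(t) + exp(t)]

Strategy: write M = P · J · P⁻¹ where J is a Jordan canonical form, so e^{tM} = P · e^{tJ} · P⁻¹, and e^{tJ} can be computed block-by-block.

M has Jordan form
J =
  [1, 1, 0]
  [0, 1, 1]
  [0, 0, 1]
(up to reordering of blocks).

Per-block formulas:
  For a 3×3 Jordan block J_3(1): exp(t · J_3(1)) = e^(1t)·(I + t·N + (t^2/2)·N^2), where N is the 3×3 nilpotent shift.

After assembling e^{tJ} and conjugating by P, we get:

e^{tM} =
  [2*t^2*exp(t) - 2*t*exp(t) + exp(t), -t^2*exp(t) + t*exp(t), -3*t^2*exp(t)/2 + t*exp(t)]
  [4*t^2*exp(t) + 8*t*exp(t), -2*t^2*exp(t) - 4*t*exp(t) + exp(t), -3*t^2*exp(t) - 7*t*exp(t)]
  [-8*t*exp(t), 4*t*exp(t), 6*t*exp(t) + exp(t)]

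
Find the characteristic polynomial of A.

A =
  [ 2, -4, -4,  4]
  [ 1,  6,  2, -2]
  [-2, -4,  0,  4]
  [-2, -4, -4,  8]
x^4 - 16*x^3 + 96*x^2 - 256*x + 256

Expanding det(x·I − A) (e.g. by cofactor expansion or by noting that A is similar to its Jordan form J, which has the same characteristic polynomial as A) gives
  χ_A(x) = x^4 - 16*x^3 + 96*x^2 - 256*x + 256
which factors as (x - 4)^4. The eigenvalues (with algebraic multiplicities) are λ = 4 with multiplicity 4.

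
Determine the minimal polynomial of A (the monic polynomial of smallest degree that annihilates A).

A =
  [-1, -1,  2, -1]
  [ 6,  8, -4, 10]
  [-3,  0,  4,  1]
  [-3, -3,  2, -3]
x^2 - 4*x + 4

The characteristic polynomial is χ_A(x) = (x - 2)^4, so the eigenvalues are known. The minimal polynomial is
  m_A(x) = Π_λ (x − λ)^{k_λ}
where k_λ is the size of the *largest* Jordan block for λ (equivalently, the smallest k with (A − λI)^k v = 0 for every generalised eigenvector v of λ).

  λ = 2: largest Jordan block has size 2, contributing (x − 2)^2

So m_A(x) = (x - 2)^2 = x^2 - 4*x + 4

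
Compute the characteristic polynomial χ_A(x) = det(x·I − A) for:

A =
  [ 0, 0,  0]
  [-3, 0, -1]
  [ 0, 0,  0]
x^3

Expanding det(x·I − A) (e.g. by cofactor expansion or by noting that A is similar to its Jordan form J, which has the same characteristic polynomial as A) gives
  χ_A(x) = x^3
which factors as x^3. The eigenvalues (with algebraic multiplicities) are λ = 0 with multiplicity 3.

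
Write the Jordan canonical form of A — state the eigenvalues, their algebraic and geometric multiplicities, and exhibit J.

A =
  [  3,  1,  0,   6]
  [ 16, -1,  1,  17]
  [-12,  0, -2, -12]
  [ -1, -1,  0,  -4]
J_3(-2) ⊕ J_1(2)

The characteristic polynomial is
  det(x·I − A) = x^4 + 4*x^3 - 16*x - 16 = (x - 2)*(x + 2)^3

Eigenvalues and multiplicities (the geometric multiplicity of λ is n − rank(A − λI), which equals the number of Jordan blocks for λ):
  λ = -2: algebraic multiplicity = 3, geometric multiplicity = 1
  λ = 2: algebraic multiplicity = 1, geometric multiplicity = 1

Determining the block sizes for each eigenvalue:
  λ = -2: one block (gm = 1), so the single block has size am = 3 → block sizes [3]
  λ = 2: one block (gm = 1), so the single block has size am = 1 → block sizes [1]

Assembling the blocks gives a Jordan form
J =
  [-2,  1,  0, 0]
  [ 0, -2,  1, 0]
  [ 0,  0, -2, 0]
  [ 0,  0,  0, 2]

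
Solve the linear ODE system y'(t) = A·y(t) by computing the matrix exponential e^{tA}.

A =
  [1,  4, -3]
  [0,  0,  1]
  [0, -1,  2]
e^{tA} =
  [exp(t), -t^2*exp(t)/2 + 4*t*exp(t), t^2*exp(t)/2 - 3*t*exp(t)]
  [0, -t*exp(t) + exp(t), t*exp(t)]
  [0, -t*exp(t), t*exp(t) + exp(t)]

Strategy: write A = P · J · P⁻¹ where J is a Jordan canonical form, so e^{tA} = P · e^{tJ} · P⁻¹, and e^{tJ} can be computed block-by-block.

A has Jordan form
J =
  [1, 1, 0]
  [0, 1, 1]
  [0, 0, 1]
(up to reordering of blocks).

Per-block formulas:
  For a 3×3 Jordan block J_3(1): exp(t · J_3(1)) = e^(1t)·(I + t·N + (t^2/2)·N^2), where N is the 3×3 nilpotent shift.

After assembling e^{tJ} and conjugating by P, we get:

e^{tA} =
  [exp(t), -t^2*exp(t)/2 + 4*t*exp(t), t^2*exp(t)/2 - 3*t*exp(t)]
  [0, -t*exp(t) + exp(t), t*exp(t)]
  [0, -t*exp(t), t*exp(t) + exp(t)]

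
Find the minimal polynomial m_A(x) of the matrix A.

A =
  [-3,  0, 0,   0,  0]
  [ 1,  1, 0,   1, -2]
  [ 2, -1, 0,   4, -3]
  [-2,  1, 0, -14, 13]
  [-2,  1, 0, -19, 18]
x^4 - 2*x^3 - 15*x^2

The characteristic polynomial is χ_A(x) = x^3*(x - 5)*(x + 3), so the eigenvalues are known. The minimal polynomial is
  m_A(x) = Π_λ (x − λ)^{k_λ}
where k_λ is the size of the *largest* Jordan block for λ (equivalently, the smallest k with (A − λI)^k v = 0 for every generalised eigenvector v of λ).

  λ = -3: largest Jordan block has size 1, contributing (x + 3)
  λ = 0: largest Jordan block has size 2, contributing (x − 0)^2
  λ = 5: largest Jordan block has size 1, contributing (x − 5)

So m_A(x) = x^2*(x - 5)*(x + 3) = x^4 - 2*x^3 - 15*x^2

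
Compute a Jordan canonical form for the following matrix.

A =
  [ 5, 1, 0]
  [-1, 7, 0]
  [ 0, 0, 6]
J_2(6) ⊕ J_1(6)

The characteristic polynomial is
  det(x·I − A) = x^3 - 18*x^2 + 108*x - 216 = (x - 6)^3

Eigenvalues and multiplicities (the geometric multiplicity of λ is n − rank(A − λI), which equals the number of Jordan blocks for λ):
  λ = 6: algebraic multiplicity = 3, geometric multiplicity = 2

Determining the block sizes for each eigenvalue:
  λ = 6: 2 blocks summing to 3 forces exactly one block of size 2 and the rest size 1 → block sizes [2, 1]

Assembling the blocks gives a Jordan form
J =
  [6, 1, 0]
  [0, 6, 0]
  [0, 0, 6]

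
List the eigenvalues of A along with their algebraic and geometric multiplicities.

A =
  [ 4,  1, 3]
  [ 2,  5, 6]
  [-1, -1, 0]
λ = 3: alg = 3, geom = 2

Step 1 — factor the characteristic polynomial to read off the algebraic multiplicities:
  χ_A(x) = (x - 3)^3

Step 2 — compute geometric multiplicities via the rank-nullity identity g(λ) = n − rank(A − λI):
  rank(A − (3)·I) = 1, so dim ker(A − (3)·I) = n − 1 = 2

Summary:
  λ = 3: algebraic multiplicity = 3, geometric multiplicity = 2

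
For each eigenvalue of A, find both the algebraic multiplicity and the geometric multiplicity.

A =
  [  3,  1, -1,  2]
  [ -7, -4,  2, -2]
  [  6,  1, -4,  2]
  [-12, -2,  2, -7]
λ = -3: alg = 4, geom = 2

Step 1 — factor the characteristic polynomial to read off the algebraic multiplicities:
  χ_A(x) = (x + 3)^4

Step 2 — compute geometric multiplicities via the rank-nullity identity g(λ) = n − rank(A − λI):
  rank(A − (-3)·I) = 2, so dim ker(A − (-3)·I) = n − 2 = 2

Summary:
  λ = -3: algebraic multiplicity = 4, geometric multiplicity = 2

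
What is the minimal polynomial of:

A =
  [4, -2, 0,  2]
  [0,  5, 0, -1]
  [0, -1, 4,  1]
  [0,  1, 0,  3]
x^2 - 8*x + 16

The characteristic polynomial is χ_A(x) = (x - 4)^4, so the eigenvalues are known. The minimal polynomial is
  m_A(x) = Π_λ (x − λ)^{k_λ}
where k_λ is the size of the *largest* Jordan block for λ (equivalently, the smallest k with (A − λI)^k v = 0 for every generalised eigenvector v of λ).

  λ = 4: largest Jordan block has size 2, contributing (x − 4)^2

So m_A(x) = (x - 4)^2 = x^2 - 8*x + 16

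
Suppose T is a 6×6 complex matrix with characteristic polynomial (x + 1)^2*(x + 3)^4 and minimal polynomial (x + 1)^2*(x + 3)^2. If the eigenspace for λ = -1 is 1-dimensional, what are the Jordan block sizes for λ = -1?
Block sizes for λ = -1: [2]

Step 1 — from the characteristic polynomial, algebraic multiplicity of λ = -1 is 2. From dim ker(T − (-1)·I) = 1, there are exactly 1 Jordan blocks for λ = -1.
Step 2 — from the minimal polynomial, the factor (x + 1)^2 tells us the largest block for λ = -1 has size 2.
Step 3 — with total size 2, 1 blocks, and largest block 2, the block sizes (in nonincreasing order) are [2].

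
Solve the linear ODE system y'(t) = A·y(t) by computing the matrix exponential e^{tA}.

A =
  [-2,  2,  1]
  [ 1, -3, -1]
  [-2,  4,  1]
e^{tA} =
  [exp(-2*t), 2*exp(-t) - 2*exp(-2*t), exp(-t) - exp(-2*t)]
  [exp(-t) - exp(-2*t), -exp(-t) + 2*exp(-2*t), -exp(-t) + exp(-2*t)]
  [-2*exp(-t) + 2*exp(-2*t), 4*exp(-t) - 4*exp(-2*t), 3*exp(-t) - 2*exp(-2*t)]

Strategy: write A = P · J · P⁻¹ where J is a Jordan canonical form, so e^{tA} = P · e^{tJ} · P⁻¹, and e^{tJ} can be computed block-by-block.

A has Jordan form
J =
  [-2,  0,  0]
  [ 0, -1,  0]
  [ 0,  0, -1]
(up to reordering of blocks).

Per-block formulas:
  For a 1×1 block at λ = -2: exp(t · [-2]) = [e^(-2t)].
  For a 1×1 block at λ = -1: exp(t · [-1]) = [e^(-1t)].

After assembling e^{tJ} and conjugating by P, we get:

e^{tA} =
  [exp(-2*t), 2*exp(-t) - 2*exp(-2*t), exp(-t) - exp(-2*t)]
  [exp(-t) - exp(-2*t), -exp(-t) + 2*exp(-2*t), -exp(-t) + exp(-2*t)]
  [-2*exp(-t) + 2*exp(-2*t), 4*exp(-t) - 4*exp(-2*t), 3*exp(-t) - 2*exp(-2*t)]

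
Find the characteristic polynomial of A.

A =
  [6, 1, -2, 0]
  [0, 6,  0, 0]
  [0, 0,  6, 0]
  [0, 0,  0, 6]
x^4 - 24*x^3 + 216*x^2 - 864*x + 1296

Expanding det(x·I − A) (e.g. by cofactor expansion or by noting that A is similar to its Jordan form J, which has the same characteristic polynomial as A) gives
  χ_A(x) = x^4 - 24*x^3 + 216*x^2 - 864*x + 1296
which factors as (x - 6)^4. The eigenvalues (with algebraic multiplicities) are λ = 6 with multiplicity 4.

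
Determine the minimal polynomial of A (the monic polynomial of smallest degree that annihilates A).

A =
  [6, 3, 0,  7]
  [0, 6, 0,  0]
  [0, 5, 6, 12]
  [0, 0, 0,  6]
x^2 - 12*x + 36

The characteristic polynomial is χ_A(x) = (x - 6)^4, so the eigenvalues are known. The minimal polynomial is
  m_A(x) = Π_λ (x − λ)^{k_λ}
where k_λ is the size of the *largest* Jordan block for λ (equivalently, the smallest k with (A − λI)^k v = 0 for every generalised eigenvector v of λ).

  λ = 6: largest Jordan block has size 2, contributing (x − 6)^2

So m_A(x) = (x - 6)^2 = x^2 - 12*x + 36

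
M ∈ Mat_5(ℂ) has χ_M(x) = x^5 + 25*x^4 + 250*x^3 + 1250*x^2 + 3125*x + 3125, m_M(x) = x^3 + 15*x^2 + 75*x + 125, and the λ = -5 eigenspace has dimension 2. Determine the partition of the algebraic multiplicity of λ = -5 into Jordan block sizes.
Block sizes for λ = -5: [3, 2]

Step 1 — from the characteristic polynomial, algebraic multiplicity of λ = -5 is 5. From dim ker(M − (-5)·I) = 2, there are exactly 2 Jordan blocks for λ = -5.
Step 2 — from the minimal polynomial, the factor (x + 5)^3 tells us the largest block for λ = -5 has size 3.
Step 3 — with total size 5, 2 blocks, and largest block 3, the block sizes (in nonincreasing order) are [3, 2].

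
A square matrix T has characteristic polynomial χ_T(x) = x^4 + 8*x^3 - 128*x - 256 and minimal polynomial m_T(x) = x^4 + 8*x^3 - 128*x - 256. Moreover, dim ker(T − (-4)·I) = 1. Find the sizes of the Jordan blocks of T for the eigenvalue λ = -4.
Block sizes for λ = -4: [3]

Step 1 — from the characteristic polynomial, algebraic multiplicity of λ = -4 is 3. From dim ker(T − (-4)·I) = 1, there are exactly 1 Jordan blocks for λ = -4.
Step 2 — from the minimal polynomial, the factor (x + 4)^3 tells us the largest block for λ = -4 has size 3.
Step 3 — with total size 3, 1 blocks, and largest block 3, the block sizes (in nonincreasing order) are [3].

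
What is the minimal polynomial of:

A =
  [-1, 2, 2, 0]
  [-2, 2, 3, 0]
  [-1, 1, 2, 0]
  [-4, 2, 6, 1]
x^3 - 3*x^2 + 3*x - 1

The characteristic polynomial is χ_A(x) = (x - 1)^4, so the eigenvalues are known. The minimal polynomial is
  m_A(x) = Π_λ (x − λ)^{k_λ}
where k_λ is the size of the *largest* Jordan block for λ (equivalently, the smallest k with (A − λI)^k v = 0 for every generalised eigenvector v of λ).

  λ = 1: largest Jordan block has size 3, contributing (x − 1)^3

So m_A(x) = (x - 1)^3 = x^3 - 3*x^2 + 3*x - 1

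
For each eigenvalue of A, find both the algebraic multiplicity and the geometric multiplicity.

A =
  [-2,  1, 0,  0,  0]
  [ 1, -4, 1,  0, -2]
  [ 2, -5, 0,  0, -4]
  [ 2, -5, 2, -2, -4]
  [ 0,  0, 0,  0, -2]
λ = -2: alg = 5, geom = 3

Step 1 — factor the characteristic polynomial to read off the algebraic multiplicities:
  χ_A(x) = (x + 2)^5

Step 2 — compute geometric multiplicities via the rank-nullity identity g(λ) = n − rank(A − λI):
  rank(A − (-2)·I) = 2, so dim ker(A − (-2)·I) = n − 2 = 3

Summary:
  λ = -2: algebraic multiplicity = 5, geometric multiplicity = 3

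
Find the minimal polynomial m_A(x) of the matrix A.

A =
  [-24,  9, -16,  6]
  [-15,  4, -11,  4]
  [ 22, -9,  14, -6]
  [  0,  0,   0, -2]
x^3 + 6*x^2 + 12*x + 8

The characteristic polynomial is χ_A(x) = (x + 2)^4, so the eigenvalues are known. The minimal polynomial is
  m_A(x) = Π_λ (x − λ)^{k_λ}
where k_λ is the size of the *largest* Jordan block for λ (equivalently, the smallest k with (A − λI)^k v = 0 for every generalised eigenvector v of λ).

  λ = -2: largest Jordan block has size 3, contributing (x + 2)^3

So m_A(x) = (x + 2)^3 = x^3 + 6*x^2 + 12*x + 8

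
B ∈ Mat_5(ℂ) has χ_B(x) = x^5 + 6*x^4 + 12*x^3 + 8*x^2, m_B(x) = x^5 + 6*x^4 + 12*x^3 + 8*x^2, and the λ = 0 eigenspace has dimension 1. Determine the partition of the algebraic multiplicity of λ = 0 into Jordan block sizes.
Block sizes for λ = 0: [2]

Step 1 — from the characteristic polynomial, algebraic multiplicity of λ = 0 is 2. From dim ker(B − (0)·I) = 1, there are exactly 1 Jordan blocks for λ = 0.
Step 2 — from the minimal polynomial, the factor (x − 0)^2 tells us the largest block for λ = 0 has size 2.
Step 3 — with total size 2, 1 blocks, and largest block 2, the block sizes (in nonincreasing order) are [2].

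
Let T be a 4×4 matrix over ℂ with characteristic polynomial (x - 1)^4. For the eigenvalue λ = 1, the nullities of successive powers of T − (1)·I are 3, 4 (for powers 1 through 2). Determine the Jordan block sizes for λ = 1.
Block sizes for λ = 1: [2, 1, 1]

From the dimensions of kernels of powers, the number of Jordan blocks of size at least j is d_j − d_{j−1} where d_j = dim ker(N^j) (with d_0 = 0). Computing the differences gives [3, 1].
The number of blocks of size exactly k is (#blocks of size ≥ k) − (#blocks of size ≥ k + 1), so the partition is: 2 block(s) of size 1, 1 block(s) of size 2.
In nonincreasing order the block sizes are [2, 1, 1].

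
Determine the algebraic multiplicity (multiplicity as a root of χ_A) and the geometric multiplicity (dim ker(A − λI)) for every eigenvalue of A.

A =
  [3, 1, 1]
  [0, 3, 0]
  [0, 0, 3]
λ = 3: alg = 3, geom = 2

Step 1 — factor the characteristic polynomial to read off the algebraic multiplicities:
  χ_A(x) = (x - 3)^3

Step 2 — compute geometric multiplicities via the rank-nullity identity g(λ) = n − rank(A − λI):
  rank(A − (3)·I) = 1, so dim ker(A − (3)·I) = n − 1 = 2

Summary:
  λ = 3: algebraic multiplicity = 3, geometric multiplicity = 2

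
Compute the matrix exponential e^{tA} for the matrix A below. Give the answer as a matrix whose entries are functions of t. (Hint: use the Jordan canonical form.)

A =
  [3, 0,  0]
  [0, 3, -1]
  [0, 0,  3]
e^{tA} =
  [exp(3*t), 0, 0]
  [0, exp(3*t), -t*exp(3*t)]
  [0, 0, exp(3*t)]

Strategy: write A = P · J · P⁻¹ where J is a Jordan canonical form, so e^{tA} = P · e^{tJ} · P⁻¹, and e^{tJ} can be computed block-by-block.

A has Jordan form
J =
  [3, 1, 0]
  [0, 3, 0]
  [0, 0, 3]
(up to reordering of blocks).

Per-block formulas:
  For a 2×2 Jordan block J_2(3): exp(t · J_2(3)) = e^(3t)·(I + t·N), where N is the 2×2 nilpotent shift.
  For a 1×1 block at λ = 3: exp(t · [3]) = [e^(3t)].

After assembling e^{tJ} and conjugating by P, we get:

e^{tA} =
  [exp(3*t), 0, 0]
  [0, exp(3*t), -t*exp(3*t)]
  [0, 0, exp(3*t)]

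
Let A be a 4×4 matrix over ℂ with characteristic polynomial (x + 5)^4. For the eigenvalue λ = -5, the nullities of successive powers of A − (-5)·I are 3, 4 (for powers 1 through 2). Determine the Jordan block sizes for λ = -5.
Block sizes for λ = -5: [2, 1, 1]

From the dimensions of kernels of powers, the number of Jordan blocks of size at least j is d_j − d_{j−1} where d_j = dim ker(N^j) (with d_0 = 0). Computing the differences gives [3, 1].
The number of blocks of size exactly k is (#blocks of size ≥ k) − (#blocks of size ≥ k + 1), so the partition is: 2 block(s) of size 1, 1 block(s) of size 2.
In nonincreasing order the block sizes are [2, 1, 1].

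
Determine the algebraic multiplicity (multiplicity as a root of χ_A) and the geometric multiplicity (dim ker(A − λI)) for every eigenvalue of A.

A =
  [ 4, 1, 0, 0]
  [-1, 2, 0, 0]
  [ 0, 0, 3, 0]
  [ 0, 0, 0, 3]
λ = 3: alg = 4, geom = 3

Step 1 — factor the characteristic polynomial to read off the algebraic multiplicities:
  χ_A(x) = (x - 3)^4

Step 2 — compute geometric multiplicities via the rank-nullity identity g(λ) = n − rank(A − λI):
  rank(A − (3)·I) = 1, so dim ker(A − (3)·I) = n − 1 = 3

Summary:
  λ = 3: algebraic multiplicity = 4, geometric multiplicity = 3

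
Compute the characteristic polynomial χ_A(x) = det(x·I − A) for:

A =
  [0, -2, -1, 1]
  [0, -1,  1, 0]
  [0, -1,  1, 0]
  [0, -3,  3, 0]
x^4

Expanding det(x·I − A) (e.g. by cofactor expansion or by noting that A is similar to its Jordan form J, which has the same characteristic polynomial as A) gives
  χ_A(x) = x^4
which factors as x^4. The eigenvalues (with algebraic multiplicities) are λ = 0 with multiplicity 4.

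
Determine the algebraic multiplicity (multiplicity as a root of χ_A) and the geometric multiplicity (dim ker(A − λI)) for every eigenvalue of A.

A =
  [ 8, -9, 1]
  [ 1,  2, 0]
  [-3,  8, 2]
λ = 4: alg = 3, geom = 1

Step 1 — factor the characteristic polynomial to read off the algebraic multiplicities:
  χ_A(x) = (x - 4)^3

Step 2 — compute geometric multiplicities via the rank-nullity identity g(λ) = n − rank(A − λI):
  rank(A − (4)·I) = 2, so dim ker(A − (4)·I) = n − 2 = 1

Summary:
  λ = 4: algebraic multiplicity = 3, geometric multiplicity = 1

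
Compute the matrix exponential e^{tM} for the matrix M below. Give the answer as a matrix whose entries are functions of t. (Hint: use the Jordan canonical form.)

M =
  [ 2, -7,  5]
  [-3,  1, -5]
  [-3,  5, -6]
e^{tM} =
  [15*t^2*exp(-t)/2 + 3*t*exp(-t) + exp(-t), -5*t^2*exp(-t) - 7*t*exp(-t), 25*t^2*exp(-t)/2 + 5*t*exp(-t)]
  [-3*t*exp(-t), 2*t*exp(-t) + exp(-t), -5*t*exp(-t)]
  [-9*t^2*exp(-t)/2 - 3*t*exp(-t), 3*t^2*exp(-t) + 5*t*exp(-t), -15*t^2*exp(-t)/2 - 5*t*exp(-t) + exp(-t)]

Strategy: write M = P · J · P⁻¹ where J is a Jordan canonical form, so e^{tM} = P · e^{tJ} · P⁻¹, and e^{tJ} can be computed block-by-block.

M has Jordan form
J =
  [-1,  1,  0]
  [ 0, -1,  1]
  [ 0,  0, -1]
(up to reordering of blocks).

Per-block formulas:
  For a 3×3 Jordan block J_3(-1): exp(t · J_3(-1)) = e^(-1t)·(I + t·N + (t^2/2)·N^2), where N is the 3×3 nilpotent shift.

After assembling e^{tJ} and conjugating by P, we get:

e^{tM} =
  [15*t^2*exp(-t)/2 + 3*t*exp(-t) + exp(-t), -5*t^2*exp(-t) - 7*t*exp(-t), 25*t^2*exp(-t)/2 + 5*t*exp(-t)]
  [-3*t*exp(-t), 2*t*exp(-t) + exp(-t), -5*t*exp(-t)]
  [-9*t^2*exp(-t)/2 - 3*t*exp(-t), 3*t^2*exp(-t) + 5*t*exp(-t), -15*t^2*exp(-t)/2 - 5*t*exp(-t) + exp(-t)]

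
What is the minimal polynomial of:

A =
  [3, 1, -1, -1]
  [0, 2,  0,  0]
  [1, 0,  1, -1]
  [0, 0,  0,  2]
x^3 - 6*x^2 + 12*x - 8

The characteristic polynomial is χ_A(x) = (x - 2)^4, so the eigenvalues are known. The minimal polynomial is
  m_A(x) = Π_λ (x − λ)^{k_λ}
where k_λ is the size of the *largest* Jordan block for λ (equivalently, the smallest k with (A − λI)^k v = 0 for every generalised eigenvector v of λ).

  λ = 2: largest Jordan block has size 3, contributing (x − 2)^3

So m_A(x) = (x - 2)^3 = x^3 - 6*x^2 + 12*x - 8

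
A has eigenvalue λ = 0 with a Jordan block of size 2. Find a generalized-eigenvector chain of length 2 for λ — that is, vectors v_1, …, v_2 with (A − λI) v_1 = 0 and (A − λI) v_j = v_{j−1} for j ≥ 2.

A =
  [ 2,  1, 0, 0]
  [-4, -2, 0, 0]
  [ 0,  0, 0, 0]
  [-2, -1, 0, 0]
A Jordan chain for λ = 0 of length 2:
v_1 = (2, -4, 0, -2)ᵀ
v_2 = (1, 0, 0, 0)ᵀ

Let N = A − (0)·I. We want v_2 with N^2 v_2 = 0 but N^1 v_2 ≠ 0; then v_{j-1} := N · v_j for j = 2, …, 2.

Pick v_2 = (1, 0, 0, 0)ᵀ.
Then v_1 = N · v_2 = (2, -4, 0, -2)ᵀ.

Sanity check: (A − (0)·I) v_1 = (0, 0, 0, 0)ᵀ = 0. ✓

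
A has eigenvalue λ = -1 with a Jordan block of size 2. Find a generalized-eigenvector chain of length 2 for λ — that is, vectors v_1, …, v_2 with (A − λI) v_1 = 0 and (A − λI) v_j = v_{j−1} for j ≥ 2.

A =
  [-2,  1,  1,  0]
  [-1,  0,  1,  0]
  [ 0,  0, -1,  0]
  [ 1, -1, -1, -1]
A Jordan chain for λ = -1 of length 2:
v_1 = (-1, -1, 0, 1)ᵀ
v_2 = (1, 0, 0, 0)ᵀ

Let N = A − (-1)·I. We want v_2 with N^2 v_2 = 0 but N^1 v_2 ≠ 0; then v_{j-1} := N · v_j for j = 2, …, 2.

Pick v_2 = (1, 0, 0, 0)ᵀ.
Then v_1 = N · v_2 = (-1, -1, 0, 1)ᵀ.

Sanity check: (A − (-1)·I) v_1 = (0, 0, 0, 0)ᵀ = 0. ✓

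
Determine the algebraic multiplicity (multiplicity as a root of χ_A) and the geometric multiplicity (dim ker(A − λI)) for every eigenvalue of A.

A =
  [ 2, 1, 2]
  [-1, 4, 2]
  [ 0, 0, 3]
λ = 3: alg = 3, geom = 2

Step 1 — factor the characteristic polynomial to read off the algebraic multiplicities:
  χ_A(x) = (x - 3)^3

Step 2 — compute geometric multiplicities via the rank-nullity identity g(λ) = n − rank(A − λI):
  rank(A − (3)·I) = 1, so dim ker(A − (3)·I) = n − 1 = 2

Summary:
  λ = 3: algebraic multiplicity = 3, geometric multiplicity = 2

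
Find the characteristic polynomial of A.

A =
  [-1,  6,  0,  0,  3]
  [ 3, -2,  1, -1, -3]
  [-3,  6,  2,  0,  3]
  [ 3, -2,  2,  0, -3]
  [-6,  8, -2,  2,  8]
x^5 - 7*x^4 + 16*x^3 - 8*x^2 - 16*x + 16

Expanding det(x·I − A) (e.g. by cofactor expansion or by noting that A is similar to its Jordan form J, which has the same characteristic polynomial as A) gives
  χ_A(x) = x^5 - 7*x^4 + 16*x^3 - 8*x^2 - 16*x + 16
which factors as (x - 2)^4*(x + 1). The eigenvalues (with algebraic multiplicities) are λ = -1 with multiplicity 1, λ = 2 with multiplicity 4.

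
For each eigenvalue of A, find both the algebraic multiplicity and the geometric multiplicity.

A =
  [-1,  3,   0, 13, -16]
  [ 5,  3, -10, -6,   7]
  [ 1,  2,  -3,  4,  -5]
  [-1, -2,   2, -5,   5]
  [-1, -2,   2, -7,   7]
λ = -1: alg = 3, geom = 2; λ = 2: alg = 2, geom = 1

Step 1 — factor the characteristic polynomial to read off the algebraic multiplicities:
  χ_A(x) = (x - 2)^2*(x + 1)^3

Step 2 — compute geometric multiplicities via the rank-nullity identity g(λ) = n − rank(A − λI):
  rank(A − (-1)·I) = 3, so dim ker(A − (-1)·I) = n − 3 = 2
  rank(A − (2)·I) = 4, so dim ker(A − (2)·I) = n − 4 = 1

Summary:
  λ = -1: algebraic multiplicity = 3, geometric multiplicity = 2
  λ = 2: algebraic multiplicity = 2, geometric multiplicity = 1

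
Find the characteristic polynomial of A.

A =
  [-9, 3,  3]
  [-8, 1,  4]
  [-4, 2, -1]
x^3 + 9*x^2 + 27*x + 27

Expanding det(x·I − A) (e.g. by cofactor expansion or by noting that A is similar to its Jordan form J, which has the same characteristic polynomial as A) gives
  χ_A(x) = x^3 + 9*x^2 + 27*x + 27
which factors as (x + 3)^3. The eigenvalues (with algebraic multiplicities) are λ = -3 with multiplicity 3.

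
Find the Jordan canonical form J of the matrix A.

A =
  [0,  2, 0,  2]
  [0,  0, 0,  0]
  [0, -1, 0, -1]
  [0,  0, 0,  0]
J_2(0) ⊕ J_1(0) ⊕ J_1(0)

The characteristic polynomial is
  det(x·I − A) = x^4

Eigenvalues and multiplicities (the geometric multiplicity of λ is n − rank(A − λI), which equals the number of Jordan blocks for λ):
  λ = 0: algebraic multiplicity = 4, geometric multiplicity = 3

Determining the block sizes for each eigenvalue:
  λ = 0: 3 blocks summing to 4 forces exactly one block of size 2 and the rest size 1 → block sizes [2, 1, 1]

Assembling the blocks gives a Jordan form
J =
  [0, 1, 0, 0]
  [0, 0, 0, 0]
  [0, 0, 0, 0]
  [0, 0, 0, 0]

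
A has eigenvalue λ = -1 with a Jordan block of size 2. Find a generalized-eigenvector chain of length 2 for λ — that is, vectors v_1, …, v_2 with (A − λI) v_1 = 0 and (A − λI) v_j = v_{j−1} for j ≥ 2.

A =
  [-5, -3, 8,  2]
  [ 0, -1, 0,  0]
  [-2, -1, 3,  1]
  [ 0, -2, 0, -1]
A Jordan chain for λ = -1 of length 2:
v_1 = (-4, 0, -2, 0)ᵀ
v_2 = (1, 0, 0, 0)ᵀ

Let N = A − (-1)·I. We want v_2 with N^2 v_2 = 0 but N^1 v_2 ≠ 0; then v_{j-1} := N · v_j for j = 2, …, 2.

Pick v_2 = (1, 0, 0, 0)ᵀ.
Then v_1 = N · v_2 = (-4, 0, -2, 0)ᵀ.

Sanity check: (A − (-1)·I) v_1 = (0, 0, 0, 0)ᵀ = 0. ✓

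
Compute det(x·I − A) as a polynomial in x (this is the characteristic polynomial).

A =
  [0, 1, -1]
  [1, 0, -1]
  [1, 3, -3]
x^3 + 3*x^2 + 3*x + 1

Expanding det(x·I − A) (e.g. by cofactor expansion or by noting that A is similar to its Jordan form J, which has the same characteristic polynomial as A) gives
  χ_A(x) = x^3 + 3*x^2 + 3*x + 1
which factors as (x + 1)^3. The eigenvalues (with algebraic multiplicities) are λ = -1 with multiplicity 3.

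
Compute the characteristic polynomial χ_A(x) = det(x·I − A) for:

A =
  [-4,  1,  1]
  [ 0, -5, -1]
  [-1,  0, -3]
x^3 + 12*x^2 + 48*x + 64

Expanding det(x·I − A) (e.g. by cofactor expansion or by noting that A is similar to its Jordan form J, which has the same characteristic polynomial as A) gives
  χ_A(x) = x^3 + 12*x^2 + 48*x + 64
which factors as (x + 4)^3. The eigenvalues (with algebraic multiplicities) are λ = -4 with multiplicity 3.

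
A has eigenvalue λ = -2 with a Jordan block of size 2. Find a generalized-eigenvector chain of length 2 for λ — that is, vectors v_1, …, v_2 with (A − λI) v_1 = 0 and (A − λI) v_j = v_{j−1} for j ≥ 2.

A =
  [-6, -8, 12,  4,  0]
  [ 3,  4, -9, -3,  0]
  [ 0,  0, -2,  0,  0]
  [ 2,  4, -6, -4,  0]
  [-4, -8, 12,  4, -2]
A Jordan chain for λ = -2 of length 2:
v_1 = (-4, 3, 0, 2, -4)ᵀ
v_2 = (1, 0, 0, 0, 0)ᵀ

Let N = A − (-2)·I. We want v_2 with N^2 v_2 = 0 but N^1 v_2 ≠ 0; then v_{j-1} := N · v_j for j = 2, …, 2.

Pick v_2 = (1, 0, 0, 0, 0)ᵀ.
Then v_1 = N · v_2 = (-4, 3, 0, 2, -4)ᵀ.

Sanity check: (A − (-2)·I) v_1 = (0, 0, 0, 0, 0)ᵀ = 0. ✓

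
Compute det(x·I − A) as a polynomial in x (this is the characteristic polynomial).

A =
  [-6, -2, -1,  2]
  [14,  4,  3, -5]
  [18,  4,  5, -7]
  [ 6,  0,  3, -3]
x^4

Expanding det(x·I − A) (e.g. by cofactor expansion or by noting that A is similar to its Jordan form J, which has the same characteristic polynomial as A) gives
  χ_A(x) = x^4
which factors as x^4. The eigenvalues (with algebraic multiplicities) are λ = 0 with multiplicity 4.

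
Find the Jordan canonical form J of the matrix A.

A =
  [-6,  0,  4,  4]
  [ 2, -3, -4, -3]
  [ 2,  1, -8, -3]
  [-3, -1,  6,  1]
J_3(-4) ⊕ J_1(-4)

The characteristic polynomial is
  det(x·I − A) = x^4 + 16*x^3 + 96*x^2 + 256*x + 256 = (x + 4)^4

Eigenvalues and multiplicities (the geometric multiplicity of λ is n − rank(A − λI), which equals the number of Jordan blocks for λ):
  λ = -4: algebraic multiplicity = 4, geometric multiplicity = 2

Determining the block sizes for each eigenvalue:
  λ = -4: with am = 4 and gm = 2, the partition is not yet determined (e.g. several partitions of 4 into 2 parts exist). Let N = A − (-4)·I. Computing rank(N^1) = 2, rank(N^2) = 1, rank(N^3) = 0; the number of blocks of size ≥ j is rank(N^{j−1}) − rank(N^j), giving [2, 1, 1]. So we have 1 block(s) of size 3, 1 block(s) of size 1 → block sizes [3, 1]

Assembling the blocks gives a Jordan form
J =
  [-4,  1,  0,  0]
  [ 0, -4,  1,  0]
  [ 0,  0, -4,  0]
  [ 0,  0,  0, -4]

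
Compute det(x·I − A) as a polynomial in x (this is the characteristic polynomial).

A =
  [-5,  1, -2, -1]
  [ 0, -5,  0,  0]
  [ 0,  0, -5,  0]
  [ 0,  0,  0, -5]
x^4 + 20*x^3 + 150*x^2 + 500*x + 625

Expanding det(x·I − A) (e.g. by cofactor expansion or by noting that A is similar to its Jordan form J, which has the same characteristic polynomial as A) gives
  χ_A(x) = x^4 + 20*x^3 + 150*x^2 + 500*x + 625
which factors as (x + 5)^4. The eigenvalues (with algebraic multiplicities) are λ = -5 with multiplicity 4.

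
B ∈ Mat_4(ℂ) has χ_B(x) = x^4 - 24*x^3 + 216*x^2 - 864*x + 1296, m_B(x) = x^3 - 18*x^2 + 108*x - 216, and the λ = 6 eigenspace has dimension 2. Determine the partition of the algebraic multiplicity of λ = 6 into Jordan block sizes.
Block sizes for λ = 6: [3, 1]

Step 1 — from the characteristic polynomial, algebraic multiplicity of λ = 6 is 4. From dim ker(B − (6)·I) = 2, there are exactly 2 Jordan blocks for λ = 6.
Step 2 — from the minimal polynomial, the factor (x − 6)^3 tells us the largest block for λ = 6 has size 3.
Step 3 — with total size 4, 2 blocks, and largest block 3, the block sizes (in nonincreasing order) are [3, 1].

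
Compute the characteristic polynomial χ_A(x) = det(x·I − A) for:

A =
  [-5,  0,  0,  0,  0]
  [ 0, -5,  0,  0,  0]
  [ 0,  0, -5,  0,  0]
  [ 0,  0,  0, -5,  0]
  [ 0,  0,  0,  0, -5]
x^5 + 25*x^4 + 250*x^3 + 1250*x^2 + 3125*x + 3125

Expanding det(x·I − A) (e.g. by cofactor expansion or by noting that A is similar to its Jordan form J, which has the same characteristic polynomial as A) gives
  χ_A(x) = x^5 + 25*x^4 + 250*x^3 + 1250*x^2 + 3125*x + 3125
which factors as (x + 5)^5. The eigenvalues (with algebraic multiplicities) are λ = -5 with multiplicity 5.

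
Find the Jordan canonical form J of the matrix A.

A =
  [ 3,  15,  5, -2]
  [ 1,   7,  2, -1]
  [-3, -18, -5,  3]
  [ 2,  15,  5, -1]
J_2(1) ⊕ J_2(1)

The characteristic polynomial is
  det(x·I − A) = x^4 - 4*x^3 + 6*x^2 - 4*x + 1 = (x - 1)^4

Eigenvalues and multiplicities (the geometric multiplicity of λ is n − rank(A − λI), which equals the number of Jordan blocks for λ):
  λ = 1: algebraic multiplicity = 4, geometric multiplicity = 2

Determining the block sizes for each eigenvalue:
  λ = 1: with am = 4 and gm = 2, the partition is not yet determined (e.g. several partitions of 4 into 2 parts exist). Let N = A − (1)·I. Computing rank(N^1) = 2, rank(N^2) = 0; the number of blocks of size ≥ j is rank(N^{j−1}) − rank(N^j), giving [2, 2]. So we have 2 block(s) of size 2 → block sizes [2, 2]

Assembling the blocks gives a Jordan form
J =
  [1, 1, 0, 0]
  [0, 1, 0, 0]
  [0, 0, 1, 1]
  [0, 0, 0, 1]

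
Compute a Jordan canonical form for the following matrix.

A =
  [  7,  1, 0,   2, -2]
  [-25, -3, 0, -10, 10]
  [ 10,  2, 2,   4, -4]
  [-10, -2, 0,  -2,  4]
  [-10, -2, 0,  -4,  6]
J_2(2) ⊕ J_1(2) ⊕ J_1(2) ⊕ J_1(2)

The characteristic polynomial is
  det(x·I − A) = x^5 - 10*x^4 + 40*x^3 - 80*x^2 + 80*x - 32 = (x - 2)^5

Eigenvalues and multiplicities (the geometric multiplicity of λ is n − rank(A − λI), which equals the number of Jordan blocks for λ):
  λ = 2: algebraic multiplicity = 5, geometric multiplicity = 4

Determining the block sizes for each eigenvalue:
  λ = 2: 4 blocks summing to 5 forces exactly one block of size 2 and the rest size 1 → block sizes [2, 1, 1, 1]

Assembling the blocks gives a Jordan form
J =
  [2, 1, 0, 0, 0]
  [0, 2, 0, 0, 0]
  [0, 0, 2, 0, 0]
  [0, 0, 0, 2, 0]
  [0, 0, 0, 0, 2]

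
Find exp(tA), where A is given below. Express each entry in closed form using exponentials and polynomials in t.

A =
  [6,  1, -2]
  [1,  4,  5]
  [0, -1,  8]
e^{tA} =
  [t^2*exp(6*t)/2 + exp(6*t), t*exp(6*t), t^2*exp(6*t)/2 - 2*t*exp(6*t)]
  [-t^2*exp(6*t) + t*exp(6*t), -2*t*exp(6*t) + exp(6*t), -t^2*exp(6*t) + 5*t*exp(6*t)]
  [-t^2*exp(6*t)/2, -t*exp(6*t), -t^2*exp(6*t)/2 + 2*t*exp(6*t) + exp(6*t)]

Strategy: write A = P · J · P⁻¹ where J is a Jordan canonical form, so e^{tA} = P · e^{tJ} · P⁻¹, and e^{tJ} can be computed block-by-block.

A has Jordan form
J =
  [6, 1, 0]
  [0, 6, 1]
  [0, 0, 6]
(up to reordering of blocks).

Per-block formulas:
  For a 3×3 Jordan block J_3(6): exp(t · J_3(6)) = e^(6t)·(I + t·N + (t^2/2)·N^2), where N is the 3×3 nilpotent shift.

After assembling e^{tJ} and conjugating by P, we get:

e^{tA} =
  [t^2*exp(6*t)/2 + exp(6*t), t*exp(6*t), t^2*exp(6*t)/2 - 2*t*exp(6*t)]
  [-t^2*exp(6*t) + t*exp(6*t), -2*t*exp(6*t) + exp(6*t), -t^2*exp(6*t) + 5*t*exp(6*t)]
  [-t^2*exp(6*t)/2, -t*exp(6*t), -t^2*exp(6*t)/2 + 2*t*exp(6*t) + exp(6*t)]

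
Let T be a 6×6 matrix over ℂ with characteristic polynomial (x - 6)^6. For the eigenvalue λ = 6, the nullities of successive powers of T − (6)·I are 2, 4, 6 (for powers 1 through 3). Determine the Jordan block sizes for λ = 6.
Block sizes for λ = 6: [3, 3]

From the dimensions of kernels of powers, the number of Jordan blocks of size at least j is d_j − d_{j−1} where d_j = dim ker(N^j) (with d_0 = 0). Computing the differences gives [2, 2, 2].
The number of blocks of size exactly k is (#blocks of size ≥ k) − (#blocks of size ≥ k + 1), so the partition is: 2 block(s) of size 3.
In nonincreasing order the block sizes are [3, 3].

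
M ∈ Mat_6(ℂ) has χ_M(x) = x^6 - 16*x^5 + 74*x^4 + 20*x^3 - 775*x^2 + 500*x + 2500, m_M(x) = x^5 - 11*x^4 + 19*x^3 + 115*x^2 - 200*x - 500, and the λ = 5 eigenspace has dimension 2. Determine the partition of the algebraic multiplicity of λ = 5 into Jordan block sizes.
Block sizes for λ = 5: [3, 1]

Step 1 — from the characteristic polynomial, algebraic multiplicity of λ = 5 is 4. From dim ker(M − (5)·I) = 2, there are exactly 2 Jordan blocks for λ = 5.
Step 2 — from the minimal polynomial, the factor (x − 5)^3 tells us the largest block for λ = 5 has size 3.
Step 3 — with total size 4, 2 blocks, and largest block 3, the block sizes (in nonincreasing order) are [3, 1].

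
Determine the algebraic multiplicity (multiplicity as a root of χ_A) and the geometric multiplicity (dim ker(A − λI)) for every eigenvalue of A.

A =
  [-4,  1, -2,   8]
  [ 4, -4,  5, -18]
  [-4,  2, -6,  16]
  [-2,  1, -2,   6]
λ = -2: alg = 4, geom = 2

Step 1 — factor the characteristic polynomial to read off the algebraic multiplicities:
  χ_A(x) = (x + 2)^4

Step 2 — compute geometric multiplicities via the rank-nullity identity g(λ) = n − rank(A − λI):
  rank(A − (-2)·I) = 2, so dim ker(A − (-2)·I) = n − 2 = 2

Summary:
  λ = -2: algebraic multiplicity = 4, geometric multiplicity = 2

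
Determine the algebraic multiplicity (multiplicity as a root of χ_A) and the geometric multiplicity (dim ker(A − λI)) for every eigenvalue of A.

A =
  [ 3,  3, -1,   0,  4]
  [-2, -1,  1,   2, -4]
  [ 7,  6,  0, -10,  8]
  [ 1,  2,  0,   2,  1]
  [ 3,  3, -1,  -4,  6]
λ = 2: alg = 5, geom = 2

Step 1 — factor the characteristic polynomial to read off the algebraic multiplicities:
  χ_A(x) = (x - 2)^5

Step 2 — compute geometric multiplicities via the rank-nullity identity g(λ) = n − rank(A − λI):
  rank(A − (2)·I) = 3, so dim ker(A − (2)·I) = n − 3 = 2

Summary:
  λ = 2: algebraic multiplicity = 5, geometric multiplicity = 2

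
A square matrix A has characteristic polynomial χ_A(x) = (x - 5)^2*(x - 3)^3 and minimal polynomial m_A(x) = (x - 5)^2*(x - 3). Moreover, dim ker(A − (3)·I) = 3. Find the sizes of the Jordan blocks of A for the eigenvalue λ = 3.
Block sizes for λ = 3: [1, 1, 1]

Step 1 — from the characteristic polynomial, algebraic multiplicity of λ = 3 is 3. From dim ker(A − (3)·I) = 3, there are exactly 3 Jordan blocks for λ = 3.
Step 2 — from the minimal polynomial, the factor (x − 3) tells us the largest block for λ = 3 has size 1.
Step 3 — with total size 3, 3 blocks, and largest block 1, the block sizes (in nonincreasing order) are [1, 1, 1].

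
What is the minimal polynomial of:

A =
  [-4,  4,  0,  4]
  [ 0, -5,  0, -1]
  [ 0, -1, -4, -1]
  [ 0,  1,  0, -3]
x^2 + 8*x + 16

The characteristic polynomial is χ_A(x) = (x + 4)^4, so the eigenvalues are known. The minimal polynomial is
  m_A(x) = Π_λ (x − λ)^{k_λ}
where k_λ is the size of the *largest* Jordan block for λ (equivalently, the smallest k with (A − λI)^k v = 0 for every generalised eigenvector v of λ).

  λ = -4: largest Jordan block has size 2, contributing (x + 4)^2

So m_A(x) = (x + 4)^2 = x^2 + 8*x + 16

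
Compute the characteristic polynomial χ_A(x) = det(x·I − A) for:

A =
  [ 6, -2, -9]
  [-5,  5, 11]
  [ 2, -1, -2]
x^3 - 9*x^2 + 27*x - 27

Expanding det(x·I − A) (e.g. by cofactor expansion or by noting that A is similar to its Jordan form J, which has the same characteristic polynomial as A) gives
  χ_A(x) = x^3 - 9*x^2 + 27*x - 27
which factors as (x - 3)^3. The eigenvalues (with algebraic multiplicities) are λ = 3 with multiplicity 3.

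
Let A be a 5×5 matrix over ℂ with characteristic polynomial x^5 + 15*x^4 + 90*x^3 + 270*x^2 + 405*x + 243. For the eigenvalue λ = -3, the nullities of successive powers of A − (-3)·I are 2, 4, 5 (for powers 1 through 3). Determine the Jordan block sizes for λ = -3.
Block sizes for λ = -3: [3, 2]

From the dimensions of kernels of powers, the number of Jordan blocks of size at least j is d_j − d_{j−1} where d_j = dim ker(N^j) (with d_0 = 0). Computing the differences gives [2, 2, 1].
The number of blocks of size exactly k is (#blocks of size ≥ k) − (#blocks of size ≥ k + 1), so the partition is: 1 block(s) of size 2, 1 block(s) of size 3.
In nonincreasing order the block sizes are [3, 2].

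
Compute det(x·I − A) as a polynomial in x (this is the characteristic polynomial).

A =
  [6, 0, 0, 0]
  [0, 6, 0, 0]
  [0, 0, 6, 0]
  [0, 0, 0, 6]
x^4 - 24*x^3 + 216*x^2 - 864*x + 1296

Expanding det(x·I − A) (e.g. by cofactor expansion or by noting that A is similar to its Jordan form J, which has the same characteristic polynomial as A) gives
  χ_A(x) = x^4 - 24*x^3 + 216*x^2 - 864*x + 1296
which factors as (x - 6)^4. The eigenvalues (with algebraic multiplicities) are λ = 6 with multiplicity 4.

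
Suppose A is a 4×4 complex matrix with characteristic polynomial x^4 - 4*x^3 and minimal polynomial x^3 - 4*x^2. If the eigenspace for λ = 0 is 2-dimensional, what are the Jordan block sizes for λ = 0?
Block sizes for λ = 0: [2, 1]

Step 1 — from the characteristic polynomial, algebraic multiplicity of λ = 0 is 3. From dim ker(A − (0)·I) = 2, there are exactly 2 Jordan blocks for λ = 0.
Step 2 — from the minimal polynomial, the factor (x − 0)^2 tells us the largest block for λ = 0 has size 2.
Step 3 — with total size 3, 2 blocks, and largest block 2, the block sizes (in nonincreasing order) are [2, 1].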